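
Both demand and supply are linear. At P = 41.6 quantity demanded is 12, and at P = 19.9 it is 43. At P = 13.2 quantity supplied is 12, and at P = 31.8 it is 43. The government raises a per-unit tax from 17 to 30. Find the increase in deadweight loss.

Demand slope = (19.9 − 41.6)/(43 − 12) = −0.7, so P = 50 − 0.7Q.
Supply slope = (31.8 − 13.2)/(43 − 12) = 0.6, so P = 6 + 0.6Q.
Competitive equilibrium: 50 − 0.7Q = 6 + 0.6Q → Q* = 33.8462, P* = 26.3077.
For a per-unit tax t: ΔQ = t/1.3, so DWL = ½·t·(t/1.3) = t²/2.6.
At t = 17: DWL = 111.154. At t = 30: DWL = 346.154.
Increase = 346.154 − 111.154 = 235.

235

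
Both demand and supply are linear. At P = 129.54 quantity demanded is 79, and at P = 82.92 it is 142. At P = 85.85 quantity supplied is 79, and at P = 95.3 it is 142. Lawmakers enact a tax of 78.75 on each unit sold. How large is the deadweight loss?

3484.02

Demand slope = (82.92 − 129.54)/(142 − 79) = −0.74, so P = 188 − 0.74Q.
Supply slope = (95.3 − 85.85)/(142 − 79) = 0.15, so P = 74 + 0.15Q.
Competitive equilibrium: 188 − 0.74Q = 74 + 0.15Q → Q* = 128.08989, P* = 93.21348.
With the tax, the buyer price exceeds the seller price by 78.75: (188 − 0.74Q) − (74 + 0.15Q) = 78.75 → Q' = 39.60674.
ΔQ = 128.08989 − 39.60674 = 88.48315; the wedge equals the tax, 78.75.
Deadweight loss = ½ × 88.48315 × 78.75 = 3484.02.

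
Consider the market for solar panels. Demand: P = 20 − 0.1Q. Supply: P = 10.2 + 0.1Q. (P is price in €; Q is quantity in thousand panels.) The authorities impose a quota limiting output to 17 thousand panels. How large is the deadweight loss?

Competitive equilibrium: 20 − 0.1Q = 10.2 + 0.1Q → Q* = 49, P* = 15.1.
At Q = 17: demand price = 20 − 0.1·17 = 18.3; supply price = 10.2 + 0.1·17 = 11.9.
ΔQ = 49 − 17 = 32; wedge = 18.3 − 11.9 = 6.4.
Welfare loss = ½ × 32 × 6.4 = €102.40 thousand.

€102.40 thousand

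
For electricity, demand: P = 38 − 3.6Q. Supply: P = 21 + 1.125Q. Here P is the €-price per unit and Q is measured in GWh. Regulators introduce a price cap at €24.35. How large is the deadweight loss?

Competitive equilibrium: 38 − 3.6Q = 21 + 1.125Q → Q* = 3.5979, P* = 25.0476.
At the ceiling P = 24.35, quantity supplied = (24.35 − 21)/1.125 = 2.9778.
Willingness to pay at Q' = 2.9778: 38 − 3.6·2.9778 = 27.2799.
ΔQ = 3.5979 − 2.9778 = 0.6201; wedge = 27.2799 − 24.35 = 2.9299.
Welfare loss = ½ × 0.6201 × 2.9299 = €0.91.

€0.91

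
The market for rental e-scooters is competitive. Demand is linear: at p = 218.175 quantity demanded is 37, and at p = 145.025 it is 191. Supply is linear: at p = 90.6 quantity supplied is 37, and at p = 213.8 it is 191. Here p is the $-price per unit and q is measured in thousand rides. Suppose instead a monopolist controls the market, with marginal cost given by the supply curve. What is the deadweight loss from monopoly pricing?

Demand slope = (145.025 − 218.175)/(191 − 37) = −0.475, so p = 235.75 − 0.475q.
Supply slope = (213.8 − 90.6)/(191 − 37) = 0.8, so p = 61 + 0.8q.
Competitive equilibrium: 235.75 − 0.475q = 61 + 0.8q → q* = 137.0588, p* = 170.6471.
Marginal revenue: MR = 235.75 − 0.95q. Set MR = MC: 235.75 − 0.95q = 61 + 0.8q → q_m = 99.8571.
Price p_m = 235.75 − 0.475·99.8571 = 188.3179; MC(q_m) = 61 + 0.8·99.8571 = 140.8857.
Competitive q* = 137.0588, so Δq = 37.2017; wedge = 188.3179 − 140.8857 = 47.4322.
The triangle = ½ × 37.2017 × 47.4322 = $882.28 thousand.

$882.28 thousand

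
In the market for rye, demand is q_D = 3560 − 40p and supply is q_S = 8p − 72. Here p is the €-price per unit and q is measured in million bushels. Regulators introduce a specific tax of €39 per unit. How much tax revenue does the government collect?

In inverse form: demand p = 89 − 0.025q, supply p = 9 + 0.125q.
Competitive equilibrium: 89 − 0.025q = 9 + 0.125q → q* = 533.3333, p* = 75.6667.
With the tax, the buyer price exceeds the seller price by 39: (89 − 0.025q) − (9 + 0.125q) = 39 → q' = 273.3333.
Tax revenue = 39 × 273.3333 = €10660 million.

€10660 million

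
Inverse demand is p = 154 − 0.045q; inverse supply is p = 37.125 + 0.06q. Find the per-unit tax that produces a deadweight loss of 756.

12.6

Competitive equilibrium: 154 − 0.045q = 37.125 + 0.06q → q* = 1113.0952, p* = 103.9107.
A tax t gives Δq = t/0.105 and wedge t, so DWL = t²/0.21.
t²/0.21 = 756 → t² = 158.76 → t = 12.6.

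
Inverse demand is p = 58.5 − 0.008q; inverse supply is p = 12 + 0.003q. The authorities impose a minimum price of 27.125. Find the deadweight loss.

Competitive equilibrium: 58.5 − 0.008q = 12 + 0.003q → q* = 4227.27273, p* = 24.68182.
At the floor p = 27.125, quantity demanded = (58.5 − 27.125)/0.008 = 3921.875.
Sellers' marginal cost at q' = 3921.875: 12 + 0.003·3921.875 = 23.76563.
Δq = 4227.27273 − 3921.875 = 305.39773; wedge = 27.125 − 23.76563 = 3.35937.
DWL = ½ × 305.39773 × 3.35937 = 512.97.

512.97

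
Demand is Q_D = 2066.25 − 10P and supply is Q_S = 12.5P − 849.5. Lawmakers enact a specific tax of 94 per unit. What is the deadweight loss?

24544.44

In inverse form: demand P = 206.625 − 0.1Q, supply P = 67.96 + 0.08Q.
Competitive equilibrium: 206.625 − 0.1Q = 67.96 + 0.08Q → Q* = 770.3611, P* = 129.5889.
With the tax, the buyer price exceeds the seller price by 94: (206.625 − 0.1Q) − (67.96 + 0.08Q) = 94 → Q' = 248.1389.
ΔQ = 770.3611 − 248.1389 = 522.2222; the wedge equals the tax, 94.
Welfare loss = ½ × 522.2222 × 94 = 24544.44.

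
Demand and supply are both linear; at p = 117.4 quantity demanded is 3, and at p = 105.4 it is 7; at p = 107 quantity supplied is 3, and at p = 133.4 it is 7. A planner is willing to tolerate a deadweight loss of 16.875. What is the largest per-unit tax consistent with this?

Demand slope = (105.4 − 117.4)/(7 − 3) = −3, so p = 126.4 − 3q.
Supply slope = (133.4 − 107)/(7 − 3) = 6.6, so p = 87.2 + 6.6q.
Competitive equilibrium: 126.4 − 3q = 87.2 + 6.6q → q* = 4.0833, p* = 114.15.
A tax t gives Δq = t/9.6 and wedge t, so DWL = t²/19.2.
t²/19.2 = 16.875 → t² = 324 → t = 18.

18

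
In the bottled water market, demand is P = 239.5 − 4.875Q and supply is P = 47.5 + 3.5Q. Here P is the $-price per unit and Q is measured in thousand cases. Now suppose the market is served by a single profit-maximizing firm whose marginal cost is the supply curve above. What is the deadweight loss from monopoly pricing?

$297.92 thousand

Competitive equilibrium: 239.5 − 4.875Q = 47.5 + 3.5Q → Q* = 22.9254, P* = 127.7388.
Marginal revenue: MR = 239.5 − 9.75Q. Set MR = MC: 239.5 − 9.75Q = 47.5 + 3.5Q → Q_m = 14.4906.
Price P_m = 239.5 − 4.875·14.4906 = 168.8583; MC(Q_m) = 47.5 + 3.5·14.4906 = 98.2171.
Competitive Q* = 22.9254, so ΔQ = 8.4348; wedge = 168.8583 − 98.2171 = 70.6412.
Deadweight loss = ½ × 8.4348 × 70.6412 = $297.92 thousand.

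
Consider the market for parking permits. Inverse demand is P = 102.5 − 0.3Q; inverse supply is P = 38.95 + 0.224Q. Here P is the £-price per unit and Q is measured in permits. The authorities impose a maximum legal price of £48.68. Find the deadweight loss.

Competitive equilibrium: 102.5 − 0.3Q = 38.95 + 0.224Q → Q* = 121.2786, P* = 66.1164.
At the ceiling P = 48.68, quantity supplied = (48.68 − 38.95)/0.224 = 43.4375.
Willingness to pay at Q' = 43.4375: 102.5 − 0.3·43.4375 = 89.4688.
ΔQ = 121.2786 − 43.4375 = 77.8411; wedge = 89.4688 − 48.68 = 40.7888.
Deadweight loss = ½ × 77.8411 × 40.7888 = £1587.52.

£1587.52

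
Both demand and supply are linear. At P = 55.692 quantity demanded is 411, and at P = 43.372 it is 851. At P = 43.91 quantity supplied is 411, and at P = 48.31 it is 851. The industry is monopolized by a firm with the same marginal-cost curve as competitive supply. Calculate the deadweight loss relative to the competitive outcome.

1777.93

Demand slope = (43.372 − 55.692)/(851 − 411) = −0.028, so P = 67.2 − 0.028Q.
Supply slope = (48.31 − 43.91)/(851 − 411) = 0.01, so P = 39.8 + 0.01Q.
Competitive equilibrium: 67.2 − 0.028Q = 39.8 + 0.01Q → Q* = 721.05263, P* = 47.01053.
Marginal revenue: MR = 67.2 − 0.056Q. Set MR = MC: 67.2 − 0.056Q = 39.8 + 0.01Q → Q_m = 415.15152.
Price P_m = 67.2 − 0.028·415.15152 = 55.57576; MC(Q_m) = 39.8 + 0.01·415.15152 = 43.95152.
Competitive Q* = 721.05263, so ΔQ = 305.90111; wedge = 55.57576 − 43.95152 = 11.62424.
DWL = ½ × 305.90111 × 11.62424 = 1777.93.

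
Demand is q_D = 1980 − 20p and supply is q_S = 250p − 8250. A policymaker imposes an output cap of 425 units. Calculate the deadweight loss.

17160.21

In inverse form: demand p = 99 − 0.05q, supply p = 33 + 0.004q.
Competitive equilibrium: 99 − 0.05q = 33 + 0.004q → q* = 1222.2222, p* = 37.8889.
At q = 425: demand price = 99 − 0.05·425 = 77.75; supply price = 33 + 0.004·425 = 34.7.
Δq = 1222.2222 − 425 = 797.2222; wedge = 77.75 − 34.7 = 43.05.
Welfare loss = ½ × 797.2222 × 43.05 = 17160.21.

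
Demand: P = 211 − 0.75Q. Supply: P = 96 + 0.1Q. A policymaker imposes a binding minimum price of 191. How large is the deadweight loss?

5014.97

Competitive equilibrium: 211 − 0.75Q = 96 + 0.1Q → Q* = 135.29412, P* = 109.52941.
At the floor P = 191, quantity demanded = (211 − 191)/0.75 = 26.66667.
Sellers' marginal cost at Q' = 26.66667: 96 + 0.1·26.66667 = 98.66667.
ΔQ = 135.29412 − 26.66667 = 108.62745; wedge = 191 − 98.66667 = 92.33333.
Deadweight loss = ½ × 108.62745 × 92.33333 = 5014.97.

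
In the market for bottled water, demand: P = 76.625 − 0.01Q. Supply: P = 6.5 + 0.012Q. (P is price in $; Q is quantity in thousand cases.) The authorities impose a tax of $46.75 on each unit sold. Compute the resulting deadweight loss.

Competitive equilibrium: 76.625 − 0.01Q = 6.5 + 0.012Q → Q* = 3187.5, P* = 44.75.
With the tax, the buyer price exceeds the seller price by 46.75: (76.625 − 0.01Q) − (6.5 + 0.012Q) = 46.75 → Q' = 1062.5.
ΔQ = 3187.5 − 1062.5 = 2125; the wedge equals the tax, 46.75.
The triangle = ½ × 2125 × 46.75 = $49671.875 thousand.

$49671.875 thousand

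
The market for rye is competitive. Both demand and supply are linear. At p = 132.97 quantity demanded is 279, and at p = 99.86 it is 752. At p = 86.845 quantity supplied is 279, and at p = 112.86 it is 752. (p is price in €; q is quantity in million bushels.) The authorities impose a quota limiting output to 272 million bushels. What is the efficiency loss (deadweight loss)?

€8836 million

Demand slope = (99.86 − 132.97)/(752 − 279) = −0.07, so p = 152.5 − 0.07q.
Supply slope = (112.86 − 86.845)/(752 − 279) = 0.055, so p = 71.5 + 0.055q.
Competitive equilibrium: 152.5 − 0.07q = 71.5 + 0.055q → q* = 648, p* = 107.14.
At q = 272: demand price = 152.5 − 0.07·272 = 133.46; supply price = 71.5 + 0.055·272 = 86.46.
Δq = 648 − 272 = 376; wedge = 133.46 − 86.46 = 47.
The triangle = ½ × 376 × 47 = €8836 million.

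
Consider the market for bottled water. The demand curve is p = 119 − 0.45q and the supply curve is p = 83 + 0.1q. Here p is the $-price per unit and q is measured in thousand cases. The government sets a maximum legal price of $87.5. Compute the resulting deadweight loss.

$115.06 thousand

Competitive equilibrium: 119 − 0.45q = 83 + 0.1q → q* = 65.4545, p* = 89.5455.
At the ceiling p = 87.5, quantity supplied = (87.5 − 83)/0.1 = 45.
Willingness to pay at q' = 45: 119 − 0.45·45 = 98.75.
Δq = 65.4545 − 45 = 20.4545; wedge = 98.75 − 87.5 = 11.25.
Welfare loss = ½ × 20.4545 × 11.25 = $115.06 thousand.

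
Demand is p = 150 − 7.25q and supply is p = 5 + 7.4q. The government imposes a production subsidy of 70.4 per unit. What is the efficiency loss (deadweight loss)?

169.15

Competitive equilibrium: 150 − 7.25q = 5 + 7.4q → q* = 9.8976, p* = 78.2423.
The subsidy lowers effective supply by 70.4: p = 7.4q − 65.4.
New quantity: 150 − 7.25q = 7.4q − 65.4 → q' = 14.7031.
Overproduction Δq = 14.7031 − 9.8976 = 4.8055; wedge = subsidy = 70.4.
Welfare loss = ½ × 4.8055 × 70.4 = 169.15.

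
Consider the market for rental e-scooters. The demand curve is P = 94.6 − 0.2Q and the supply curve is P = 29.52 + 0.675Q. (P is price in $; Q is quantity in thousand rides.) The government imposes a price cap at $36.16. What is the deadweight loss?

$1822.37 thousand

Competitive equilibrium: 94.6 − 0.2Q = 29.52 + 0.675Q → Q* = 74.3771, P* = 79.7246.
At the ceiling P = 36.16, quantity supplied = (36.16 − 29.52)/0.675 = 9.837.
Willingness to pay at Q' = 9.837: 94.6 − 0.2·9.837 = 92.6326.
ΔQ = 74.3771 − 9.837 = 64.5401; wedge = 92.6326 − 36.16 = 56.4726.
Welfare loss = ½ × 64.5401 × 56.4726 = $1822.37 thousand.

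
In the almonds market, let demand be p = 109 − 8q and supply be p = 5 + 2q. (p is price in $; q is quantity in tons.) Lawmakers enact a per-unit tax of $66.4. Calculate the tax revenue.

Competitive equilibrium: 109 − 8q = 5 + 2q → q* = 10.4, p* = 25.8.
With the tax, the buyer price exceeds the seller price by 66.4: (109 − 8q) − (5 + 2q) = 66.4 → q' = 3.76.
Tax revenue = 66.4 × 3.76 = $249.664.

$249.664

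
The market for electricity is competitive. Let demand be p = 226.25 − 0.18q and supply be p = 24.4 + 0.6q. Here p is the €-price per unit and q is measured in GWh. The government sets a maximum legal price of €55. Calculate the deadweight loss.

Competitive equilibrium: 226.25 − 0.18q = 24.4 + 0.6q → q* = 258.7821, p* = 179.6692.
At the ceiling p = 55, quantity supplied = (55 − 24.4)/0.6 = 51.
Willingness to pay at q' = 51: 226.25 − 0.18·51 = 217.07.
Δq = 258.7821 − 51 = 207.7821; wedge = 217.07 − 55 = 162.07.
DWL = ½ × 207.7821 × 162.07 = €16837.62.

€16837.62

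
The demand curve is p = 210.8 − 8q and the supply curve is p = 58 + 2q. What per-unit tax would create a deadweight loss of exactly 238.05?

Competitive equilibrium: 210.8 − 8q = 58 + 2q → q* = 15.28, p* = 88.56.
A tax t gives Δq = t/10 and wedge t, so DWL = t²/20.
t²/20 = 238.05 → t² = 4761 → t = 69.

69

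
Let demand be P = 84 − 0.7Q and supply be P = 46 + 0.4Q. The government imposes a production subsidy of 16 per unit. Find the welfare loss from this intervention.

Competitive equilibrium: 84 − 0.7Q = 46 + 0.4Q → Q* = 34.5455, P* = 59.8182.
The subsidy lowers effective supply by 16: P = 30 + 0.4Q.
New quantity: 84 − 0.7Q = 30 + 0.4Q → Q' = 49.0909.
Overproduction ΔQ = 49.0909 − 34.5455 = 14.5454; wedge = subsidy = 16.
Deadweight loss = ½ × 14.5454 × 16 = 116.36.

116.36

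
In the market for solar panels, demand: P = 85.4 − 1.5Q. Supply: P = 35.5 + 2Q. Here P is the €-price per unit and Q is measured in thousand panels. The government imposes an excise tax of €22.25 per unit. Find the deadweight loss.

€70.72 thousand

Competitive equilibrium: 85.4 − 1.5Q = 35.5 + 2Q → Q* = 14.2571, P* = 64.0143.
With the tax, the buyer price exceeds the seller price by 22.25: (85.4 − 1.5Q) − (35.5 + 2Q) = 22.25 → Q' = 7.9.
ΔQ = 14.2571 − 7.9 = 6.3571; the wedge equals the tax, 22.25.
DWL = ½ × 6.3571 × 22.25 = €70.72 thousand.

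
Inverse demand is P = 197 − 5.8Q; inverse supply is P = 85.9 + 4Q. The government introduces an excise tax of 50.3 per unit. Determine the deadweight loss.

129.09

Competitive equilibrium: 197 − 5.8Q = 85.9 + 4Q → Q* = 11.33673, P* = 131.24694.
With the tax, the buyer price exceeds the seller price by 50.3: (197 − 5.8Q) − (85.9 + 4Q) = 50.3 → Q' = 6.20408.
ΔQ = 11.33673 − 6.20408 = 5.13265; the wedge equals the tax, 50.3.
Deadweight loss = ½ × 5.13265 × 50.3 = 129.09.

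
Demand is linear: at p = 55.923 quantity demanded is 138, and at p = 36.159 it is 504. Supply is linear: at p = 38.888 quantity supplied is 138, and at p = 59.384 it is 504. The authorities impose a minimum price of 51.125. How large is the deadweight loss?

Demand slope = (36.159 − 55.923)/(504 − 138) = −0.054, so p = 63.375 − 0.054q.
Supply slope = (59.384 − 38.888)/(504 − 138) = 0.056, so p = 31.16 + 0.056q.
Competitive equilibrium: 63.375 − 0.054q = 31.16 + 0.056q → q* = 292.8636, p* = 47.5604.
At the floor p = 51.125, quantity demanded = (63.375 − 51.125)/0.054 = 226.8519.
Sellers' marginal cost at q' = 226.8519: 31.16 + 0.056·226.8519 = 43.8637.
Δq = 292.8636 − 226.8519 = 66.0117; wedge = 51.125 − 43.8637 = 7.2613.
The triangle = ½ × 66.0117 × 7.2613 = 239.67.

239.67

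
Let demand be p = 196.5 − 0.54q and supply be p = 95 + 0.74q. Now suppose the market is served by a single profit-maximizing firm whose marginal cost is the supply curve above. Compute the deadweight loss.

Competitive equilibrium: 196.5 − 0.54q = 95 + 0.74q → q* = 79.2969, p* = 153.6797.
Marginal revenue: MR = 196.5 − 1.08q. Set MR = MC: 196.5 − 1.08q = 95 + 0.74q → q_m = 55.7692.
Price p_m = 196.5 − 0.54·55.7692 = 166.3846; MC(q_m) = 95 + 0.74·55.7692 = 136.2692.
Competitive q* = 79.2969, so Δq = 23.5277; wedge = 166.3846 − 136.2692 = 30.1154.
DWL = ½ × 23.5277 × 30.1154 = 354.27.

354.27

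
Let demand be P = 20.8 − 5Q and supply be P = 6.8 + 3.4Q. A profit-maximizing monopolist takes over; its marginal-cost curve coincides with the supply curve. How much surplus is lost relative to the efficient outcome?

1.62

Competitive equilibrium: 20.8 − 5Q = 6.8 + 3.4Q → Q* = 1.6667, P* = 12.4667.
Marginal revenue: MR = 20.8 − 10Q. Set MR = MC: 20.8 − 10Q = 6.8 + 3.4Q → Q_m = 1.0448.
Price P_m = 20.8 − 5·1.0448 = 15.576; MC(Q_m) = 6.8 + 3.4·1.0448 = 10.3523.
Competitive Q* = 1.6667, so ΔQ = 0.6219; wedge = 15.576 − 10.3523 = 5.2237.
The triangle = ½ × 0.6219 × 5.2237 = 1.62.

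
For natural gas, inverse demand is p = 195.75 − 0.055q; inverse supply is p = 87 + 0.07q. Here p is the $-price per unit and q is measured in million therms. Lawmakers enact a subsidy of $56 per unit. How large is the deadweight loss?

$12544 million

Competitive equilibrium: 195.75 − 0.055q = 87 + 0.07q → q* = 870, p* = 147.9.
The subsidy lowers effective supply by 56: p = 31 + 0.07q.
New quantity: 195.75 − 0.055q = 31 + 0.07q → q' = 1318.
Overproduction Δq = 1318 − 870 = 448; wedge = subsidy = 56.
The triangle = ½ × 448 × 56 = $12544 million.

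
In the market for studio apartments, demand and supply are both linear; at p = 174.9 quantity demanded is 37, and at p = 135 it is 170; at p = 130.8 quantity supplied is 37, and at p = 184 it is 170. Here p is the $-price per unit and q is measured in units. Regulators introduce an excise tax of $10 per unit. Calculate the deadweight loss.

Demand slope = (135 − 174.9)/(170 − 37) = −0.3, so p = 186 − 0.3q.
Supply slope = (184 − 130.8)/(170 − 37) = 0.4, so p = 116 + 0.4q.
Competitive equilibrium: 186 − 0.3q = 116 + 0.4q → q* = 100, p* = 156.
With the tax, the buyer price exceeds the seller price by 10: (186 − 0.3q) − (116 + 0.4q) = 10 → q' = 85.7143.
Δq = 100 − 85.7143 = 14.2857; the wedge equals the tax, 10.
DWL = ½ × 14.2857 × 10 = $71.43.

$71.43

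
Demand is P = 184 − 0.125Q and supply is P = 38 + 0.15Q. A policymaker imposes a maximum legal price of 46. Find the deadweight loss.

31360.81

Competitive equilibrium: 184 − 0.125Q = 38 + 0.15Q → Q* = 530.90909, P* = 117.63636.
At the ceiling P = 46, quantity supplied = (46 − 38)/0.15 = 53.33333.
Willingness to pay at Q' = 53.33333: 184 − 0.125·53.33333 = 177.33333.
ΔQ = 530.90909 − 53.33333 = 477.57576; wedge = 177.33333 − 46 = 131.33333.
The triangle = ½ × 477.57576 × 131.33333 = 31360.81.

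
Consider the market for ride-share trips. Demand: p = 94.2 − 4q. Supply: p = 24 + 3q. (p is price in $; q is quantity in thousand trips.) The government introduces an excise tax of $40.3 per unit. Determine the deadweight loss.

$116.01 thousand

Competitive equilibrium: 94.2 − 4q = 24 + 3q → q* = 10.0286, p* = 54.0857.
With the tax, the buyer price exceeds the seller price by 40.3: (94.2 − 4q) − (24 + 3q) = 40.3 → q' = 4.2714.
Δq = 10.0286 − 4.2714 = 5.7572; the wedge equals the tax, 40.3.
Welfare loss = ½ × 5.7572 × 40.3 = $116.01 thousand.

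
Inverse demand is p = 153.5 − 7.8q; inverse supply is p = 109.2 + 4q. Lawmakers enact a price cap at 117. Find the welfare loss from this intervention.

19.21

Competitive equilibrium: 153.5 − 7.8q = 109.2 + 4q → q* = 3.7542, p* = 124.2169.
At the ceiling p = 117, quantity supplied = (117 − 109.2)/4 = 1.95.
Willingness to pay at q' = 1.95: 153.5 − 7.8·1.95 = 138.29.
Δq = 3.7542 − 1.95 = 1.8042; wedge = 138.29 − 117 = 21.29.
DWL = ½ × 1.8042 × 21.29 = 19.21.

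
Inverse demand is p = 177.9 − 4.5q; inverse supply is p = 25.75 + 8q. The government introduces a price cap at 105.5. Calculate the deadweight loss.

Competitive equilibrium: 177.9 − 4.5q = 25.75 + 8q → q* = 12.172, p* = 123.126.
At the ceiling p = 105.5, quantity supplied = (105.5 − 25.75)/8 = 9.9688.
Willingness to pay at q' = 9.9688: 177.9 − 4.5·9.9688 = 133.0404.
Δq = 12.172 − 9.9688 = 2.2032; wedge = 133.0404 − 105.5 = 27.5404.
Welfare loss = ½ × 2.2032 × 27.5404 = 30.34.

30.34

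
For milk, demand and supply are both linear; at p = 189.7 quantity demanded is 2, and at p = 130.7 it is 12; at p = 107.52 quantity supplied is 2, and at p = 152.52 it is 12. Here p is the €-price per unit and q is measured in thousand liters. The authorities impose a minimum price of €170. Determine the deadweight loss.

Demand slope = (130.7 − 189.7)/(12 − 2) = −5.9, so p = 201.5 − 5.9q.
Supply slope = (152.52 − 107.52)/(12 − 2) = 4.5, so p = 98.52 + 4.5q.
Competitive equilibrium: 201.5 − 5.9q = 98.52 + 4.5q → q* = 9.9019, p* = 143.0787.
At the floor p = 170, quantity demanded = (201.5 − 170)/5.9 = 5.339.
Sellers' marginal cost at q' = 5.339: 98.52 + 4.5·5.339 = 122.5455.
Δq = 9.9019 − 5.339 = 4.5629; wedge = 170 − 122.5455 = 47.4545.
Deadweight loss = ½ × 4.5629 × 47.4545 = €108.27 thousand.

€108.27 thousand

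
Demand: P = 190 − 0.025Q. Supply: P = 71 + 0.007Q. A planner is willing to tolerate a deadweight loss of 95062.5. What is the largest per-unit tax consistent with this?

78

Competitive equilibrium: 190 − 0.025Q = 71 + 0.007Q → Q* = 3718.75, P* = 97.0313.
A tax t gives ΔQ = t/0.032 and wedge t, so DWL = t²/0.064.
t²/0.064 = 95062.5 → t² = 6084 → t = 78.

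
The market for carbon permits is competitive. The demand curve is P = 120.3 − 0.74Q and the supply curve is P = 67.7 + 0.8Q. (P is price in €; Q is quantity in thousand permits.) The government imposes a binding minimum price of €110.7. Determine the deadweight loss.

Competitive equilibrium: 120.3 − 0.74Q = 67.7 + 0.8Q → Q* = 34.1558, P* = 95.0247.
At the floor P = 110.7, quantity demanded = (120.3 − 110.7)/0.74 = 12.973.
Sellers' marginal cost at Q' = 12.973: 67.7 + 0.8·12.973 = 78.0784.
ΔQ = 34.1558 − 12.973 = 21.1828; wedge = 110.7 − 78.0784 = 32.6216.
Welfare loss = ½ × 21.1828 × 32.6216 = €345.51 thousand.

€345.51 thousand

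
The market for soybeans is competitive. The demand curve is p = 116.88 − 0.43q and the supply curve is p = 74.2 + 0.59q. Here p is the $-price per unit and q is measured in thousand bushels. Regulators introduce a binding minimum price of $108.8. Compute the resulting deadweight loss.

Competitive equilibrium: 116.88 − 0.43q = 74.2 + 0.59q → q* = 41.8431, p* = 98.8875.
At the floor p = 108.8, quantity demanded = (116.88 − 108.8)/0.43 = 18.7907.
Sellers' marginal cost at q' = 18.7907: 74.2 + 0.59·18.7907 = 85.2865.
Δq = 41.8431 − 18.7907 = 23.0524; wedge = 108.8 − 85.2865 = 23.5135.
Deadweight loss = ½ × 23.0524 × 23.5135 = $271.02 thousand.

$271.02 thousand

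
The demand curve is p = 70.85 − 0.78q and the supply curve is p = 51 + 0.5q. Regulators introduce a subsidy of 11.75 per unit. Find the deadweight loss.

Competitive equilibrium: 70.85 − 0.78q = 51 + 0.5q → q* = 15.5078, p* = 58.7539.
The subsidy lowers effective supply by 11.75: p = 39.25 + 0.5q.
New quantity: 70.85 − 0.78q = 39.25 + 0.5q → q' = 24.6875.
Overproduction Δq = 24.6875 − 15.5078 = 9.1797; wedge = subsidy = 11.75.
Deadweight loss = ½ × 9.1797 × 11.75 = 53.93.

53.93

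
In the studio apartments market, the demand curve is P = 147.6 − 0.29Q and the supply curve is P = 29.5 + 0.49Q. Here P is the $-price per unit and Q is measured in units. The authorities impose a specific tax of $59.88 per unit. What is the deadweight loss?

Competitive equilibrium: 147.6 − 0.29Q = 29.5 + 0.49Q → Q* = 151.4103, P* = 103.691.
With the tax, the buyer price exceeds the seller price by 59.88: (147.6 − 0.29Q) − (29.5 + 0.49Q) = 59.88 → Q' = 74.641.
ΔQ = 151.4103 − 74.641 = 76.7693; the wedge equals the tax, 59.88.
Deadweight loss = ½ × 76.7693 × 59.88 = $2298.47.

$2298.47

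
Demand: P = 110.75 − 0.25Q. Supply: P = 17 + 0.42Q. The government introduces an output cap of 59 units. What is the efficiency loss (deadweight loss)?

2193.89

Competitive equilibrium: 110.75 − 0.25Q = 17 + 0.42Q → Q* = 139.9254, P* = 75.7687.
At Q = 59: demand price = 110.75 − 0.25·59 = 96; supply price = 17 + 0.42·59 = 41.78.
ΔQ = 139.9254 − 59 = 80.9254; wedge = 96 − 41.78 = 54.22.
DWL = ½ × 80.9254 × 54.22 = 2193.89.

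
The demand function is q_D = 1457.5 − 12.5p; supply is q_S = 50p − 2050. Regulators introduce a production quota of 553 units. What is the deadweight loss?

In inverse form: demand p = 116.6 − 0.08q, supply p = 41 + 0.02q.
Competitive equilibrium: 116.6 − 0.08q = 41 + 0.02q → q* = 756, p* = 56.12.
At q = 553: demand price = 116.6 − 0.08·553 = 72.36; supply price = 41 + 0.02·553 = 52.06.
Δq = 756 − 553 = 203; wedge = 72.36 − 52.06 = 20.3.
The triangle = ½ × 203 × 20.3 = 2060.45.

2060.45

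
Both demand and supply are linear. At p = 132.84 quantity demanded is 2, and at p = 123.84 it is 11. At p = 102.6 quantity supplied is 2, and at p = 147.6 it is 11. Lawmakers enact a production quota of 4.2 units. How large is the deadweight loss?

24.20

Demand slope = (123.84 − 132.84)/(11 − 2) = −1, so p = 134.84 − q.
Supply slope = (147.6 − 102.6)/(11 − 2) = 5, so p = 92.6 + 5q.
Competitive equilibrium: 134.84 − q = 92.6 + 5q → q* = 7.04, p* = 127.8.
At q = 4.2: demand price = 134.84 − 1·4.2 = 130.64; supply price = 92.6 + 5·4.2 = 113.6.
Δq = 7.04 − 4.2 = 2.84; wedge = 130.64 − 113.6 = 17.04.
Welfare loss = ½ × 2.84 × 17.04 = 24.20.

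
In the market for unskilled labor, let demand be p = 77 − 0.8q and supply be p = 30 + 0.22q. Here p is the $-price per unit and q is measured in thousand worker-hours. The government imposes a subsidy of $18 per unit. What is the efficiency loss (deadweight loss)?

Competitive equilibrium: 77 − 0.8q = 30 + 0.22q → q* = 46.0784, p* = 40.1373.
The subsidy lowers effective supply by 18: p = 12 + 0.22q.
New quantity: 77 − 0.8q = 12 + 0.22q → q' = 63.7255.
Overproduction Δq = 63.7255 − 46.0784 = 17.6471; wedge = subsidy = 18.
Welfare loss = ½ × 17.6471 × 18 = $158.82 thousand.

$158.82 thousand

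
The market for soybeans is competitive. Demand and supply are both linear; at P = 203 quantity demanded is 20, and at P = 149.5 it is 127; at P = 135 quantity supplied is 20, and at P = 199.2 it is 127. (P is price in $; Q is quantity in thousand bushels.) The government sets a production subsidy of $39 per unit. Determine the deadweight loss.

$691.36 thousand

Demand slope = (149.5 − 203)/(127 − 20) = −0.5, so P = 213 − 0.5Q.
Supply slope = (199.2 − 135)/(127 − 20) = 0.6, so P = 123 + 0.6Q.
Competitive equilibrium: 213 − 0.5Q = 123 + 0.6Q → Q* = 81.8182, P* = 172.0909.
The subsidy lowers effective supply by 39: P = 84 + 0.6Q.
New quantity: 213 − 0.5Q = 84 + 0.6Q → Q' = 117.2727.
Overproduction ΔQ = 117.2727 − 81.8182 = 35.4545; wedge = subsidy = 39.
Deadweight loss = ½ × 35.4545 × 39 = $691.36 thousand.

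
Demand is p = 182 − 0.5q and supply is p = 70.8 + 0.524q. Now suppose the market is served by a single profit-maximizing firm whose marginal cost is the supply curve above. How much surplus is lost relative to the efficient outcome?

649.90

Competitive equilibrium: 182 − 0.5q = 70.8 + 0.524q → q* = 108.59375, p* = 127.70313.
Marginal revenue: MR = 182 − q. Set MR = MC: 182 − q = 70.8 + 0.524q → q_m = 72.96588.
Price p_m = 182 − 0.5·72.96588 = 145.51706; MC(q_m) = 70.8 + 0.524·72.96588 = 109.03412.
Competitive q* = 108.59375, so Δq = 35.62787; wedge = 145.51706 − 109.03412 = 36.48294.
Deadweight loss = ½ × 35.62787 × 36.48294 = 649.90.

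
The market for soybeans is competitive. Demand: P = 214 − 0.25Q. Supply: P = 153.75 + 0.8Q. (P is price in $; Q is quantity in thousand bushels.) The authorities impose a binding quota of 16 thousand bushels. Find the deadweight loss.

Competitive equilibrium: 214 − 0.25Q = 153.75 + 0.8Q → Q* = 57.381, P* = 199.6548.
At Q = 16: demand price = 214 − 0.25·16 = 210; supply price = 153.75 + 0.8·16 = 166.55.
ΔQ = 57.381 − 16 = 41.381; wedge = 210 − 166.55 = 43.45.
Welfare loss = ½ × 41.381 × 43.45 = $899 thousand.

$899 thousand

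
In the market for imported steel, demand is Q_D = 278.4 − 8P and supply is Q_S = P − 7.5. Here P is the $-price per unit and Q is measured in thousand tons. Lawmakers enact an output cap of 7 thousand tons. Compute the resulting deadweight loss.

In inverse form: demand P = 34.8 − 0.125Q, supply P = 7.5 + Q.
Competitive equilibrium: 34.8 − 0.125Q = 7.5 + Q → Q* = 24.2667, P* = 31.7667.
At Q = 7: demand price = 34.8 − 0.125·7 = 33.925; supply price = 7.5 + 1·7 = 14.5.
ΔQ = 24.2667 − 7 = 17.2667; wedge = 33.925 − 14.5 = 19.425.
Deadweight loss = ½ × 17.2667 × 19.425 = $167.70 thousand.

$167.70 thousand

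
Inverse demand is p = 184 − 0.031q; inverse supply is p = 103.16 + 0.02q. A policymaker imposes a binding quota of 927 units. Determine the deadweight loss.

Competitive equilibrium: 184 − 0.031q = 103.16 + 0.02q → q* = 1585.098, p* = 134.862.
At q = 927: demand price = 184 − 0.031·927 = 155.263; supply price = 103.16 + 0.02·927 = 121.7.
Δq = 1585.098 − 927 = 658.098; wedge = 155.263 − 121.7 = 33.563.
The triangle = ½ × 658.098 × 33.563 = 11043.87.

11043.87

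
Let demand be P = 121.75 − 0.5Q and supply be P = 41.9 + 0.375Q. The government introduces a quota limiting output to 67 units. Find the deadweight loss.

257.43

Competitive equilibrium: 121.75 − 0.5Q = 41.9 + 0.375Q → Q* = 91.2571, P* = 76.1214.
At Q = 67: demand price = 121.75 − 0.5·67 = 88.25; supply price = 41.9 + 0.375·67 = 67.025.
ΔQ = 91.2571 − 67 = 24.2571; wedge = 88.25 − 67.025 = 21.225.
Welfare loss = ½ × 24.2571 × 21.225 = 257.43.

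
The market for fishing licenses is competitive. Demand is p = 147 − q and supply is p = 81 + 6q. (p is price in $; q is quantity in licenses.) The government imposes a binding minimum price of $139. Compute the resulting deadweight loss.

$7.14

Competitive equilibrium: 147 − q = 81 + 6q → q* = 9.4286, p* = 137.5714.
At the floor p = 139, quantity demanded = (147 − 139)/1 = 8.
Sellers' marginal cost at q' = 8: 81 + 6·8 = 129.
Δq = 9.4286 − 8 = 1.4286; wedge = 139 − 129 = 10.
Welfare loss = ½ × 1.4286 × 10 = $7.14.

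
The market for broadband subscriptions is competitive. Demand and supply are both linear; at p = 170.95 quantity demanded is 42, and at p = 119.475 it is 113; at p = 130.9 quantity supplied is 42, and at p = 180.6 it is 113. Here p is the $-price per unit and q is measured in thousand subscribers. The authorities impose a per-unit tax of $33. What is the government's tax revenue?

$1549.26 thousand

Demand slope = (119.475 − 170.95)/(113 − 42) = −0.725, so p = 201.4 − 0.725q.
Supply slope = (180.6 − 130.9)/(113 − 42) = 0.7, so p = 101.5 + 0.7q.
Competitive equilibrium: 201.4 − 0.725q = 101.5 + 0.7q → q* = 70.1053, p* = 150.5737.
With the tax, the buyer price exceeds the seller price by 33: (201.4 − 0.725q) − (101.5 + 0.7q) = 33 → q' = 46.9474.
Tax revenue = 33 × 46.9474 = $1549.26 thousand.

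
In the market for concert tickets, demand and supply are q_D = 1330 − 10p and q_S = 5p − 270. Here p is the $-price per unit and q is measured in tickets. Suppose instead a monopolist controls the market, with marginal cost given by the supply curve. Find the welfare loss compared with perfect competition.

$650.10

In inverse form: demand p = 133 − 0.1q, supply p = 54 + 0.2q.
Competitive equilibrium: 133 − 0.1q = 54 + 0.2q → q* = 263.3333, p* = 106.6667.
Marginal revenue: MR = 133 − 0.2q. Set MR = MC: 133 − 0.2q = 54 + 0.2q → q_m = 197.5.
Price p_m = 133 − 0.1·197.5 = 113.25; MC(q_m) = 54 + 0.2·197.5 = 93.5.
Competitive q* = 263.3333, so Δq = 65.8333; wedge = 113.25 − 93.5 = 19.75.
Welfare loss = ½ × 65.8333 × 19.75 = $650.10.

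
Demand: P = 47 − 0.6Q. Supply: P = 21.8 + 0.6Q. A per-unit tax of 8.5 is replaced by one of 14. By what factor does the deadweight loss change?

Competitive equilibrium: 47 − 0.6Q = 21.8 + 0.6Q → Q* = 21, P* = 34.4.
For a per-unit tax t: ΔQ = t/1.2, so DWL = ½·t·(t/1.2) = t²/2.4.
At t = 8.5: DWL = 30.104. At t = 14: DWL = 81.667.
Ratio = (14/8.5)² = 2.713.

2.713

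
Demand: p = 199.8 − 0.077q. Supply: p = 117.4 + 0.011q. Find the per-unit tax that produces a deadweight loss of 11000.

44

Competitive equilibrium: 199.8 − 0.077q = 117.4 + 0.011q → q* = 936.3636, p* = 127.7.
A tax t gives Δq = t/0.088 and wedge t, so DWL = t²/0.176.
t²/0.176 = 11000 → t² = 1936 → t = 44.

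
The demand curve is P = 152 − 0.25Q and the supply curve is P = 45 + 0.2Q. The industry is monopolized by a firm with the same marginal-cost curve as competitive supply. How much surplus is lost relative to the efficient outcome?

1622.59

Competitive equilibrium: 152 − 0.25Q = 45 + 0.2Q → Q* = 237.7778, P* = 92.5556.
Marginal revenue: MR = 152 − 0.5Q. Set MR = MC: 152 − 0.5Q = 45 + 0.2Q → Q_m = 152.8571.
Price P_m = 152 − 0.25·152.8571 = 113.7857; MC(Q_m) = 45 + 0.2·152.8571 = 75.5714.
Competitive Q* = 237.7778, so ΔQ = 84.9207; wedge = 113.7857 − 75.5714 = 38.2143.
Deadweight loss = ½ × 84.9207 × 38.2143 = 1622.59.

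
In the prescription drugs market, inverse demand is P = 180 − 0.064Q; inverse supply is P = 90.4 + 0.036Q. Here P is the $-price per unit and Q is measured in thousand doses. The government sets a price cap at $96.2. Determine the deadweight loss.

$27003.08 thousand

Competitive equilibrium: 180 − 0.064Q = 90.4 + 0.036Q → Q* = 896, P* = 122.656.
At the ceiling P = 96.2, quantity supplied = (96.2 − 90.4)/0.036 = 161.11111.
Willingness to pay at Q' = 161.11111: 180 − 0.064·161.11111 = 169.68889.
ΔQ = 896 − 161.11111 = 734.88889; wedge = 169.68889 − 96.2 = 73.48889.
Welfare loss = ½ × 734.88889 × 73.48889 = $27003.08 thousand.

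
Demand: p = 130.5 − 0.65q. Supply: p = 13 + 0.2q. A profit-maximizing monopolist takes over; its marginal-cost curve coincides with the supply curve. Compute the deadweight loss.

Competitive equilibrium: 130.5 − 0.65q = 13 + 0.2q → q* = 138.23529, p* = 40.64706.
Marginal revenue: MR = 130.5 − 1.3q. Set MR = MC: 130.5 − 1.3q = 13 + 0.2q → q_m = 78.33333.
Price p_m = 130.5 − 0.65·78.33333 = 79.58334; MC(q_m) = 13 + 0.2·78.33333 = 28.66667.
Competitive q* = 138.23529, so Δq = 59.90196; wedge = 79.58334 − 28.66667 = 50.91667.
Deadweight loss = ½ × 59.90196 × 50.91667 = 1525.

1525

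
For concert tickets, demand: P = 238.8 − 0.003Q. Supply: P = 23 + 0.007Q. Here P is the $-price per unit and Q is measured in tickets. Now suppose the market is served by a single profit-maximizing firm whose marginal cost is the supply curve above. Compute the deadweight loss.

Competitive equilibrium: 238.8 − 0.003Q = 23 + 0.007Q → Q* = 21580, P* = 174.06.
Marginal revenue: MR = 238.8 − 0.006Q. Set MR = MC: 238.8 − 0.006Q = 23 + 0.007Q → Q_m = 16600.
Price P_m = 238.8 − 0.003·16600 = 189; MC(Q_m) = 23 + 0.007·16600 = 139.2.
Competitive Q* = 21580, so ΔQ = 4980; wedge = 189 − 139.2 = 49.8.
DWL = ½ × 4980 × 49.8 = $124002.

$124002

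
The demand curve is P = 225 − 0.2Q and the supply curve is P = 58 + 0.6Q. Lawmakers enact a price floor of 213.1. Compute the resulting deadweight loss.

8910.225

Competitive equilibrium: 225 − 0.2Q = 58 + 0.6Q → Q* = 208.75, P* = 183.25.
At the floor P = 213.1, quantity demanded = (225 − 213.1)/0.2 = 59.5.
Sellers' marginal cost at Q' = 59.5: 58 + 0.6·59.5 = 93.7.
ΔQ = 208.75 − 59.5 = 149.25; wedge = 213.1 − 93.7 = 119.4.
Welfare loss = ½ × 149.25 × 119.4 = 8910.225.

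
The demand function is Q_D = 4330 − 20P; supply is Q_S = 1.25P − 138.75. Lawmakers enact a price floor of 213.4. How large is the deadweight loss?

1639.91

In inverse form: demand P = 216.5 − 0.05Q, supply P = 111 + 0.8Q.
Competitive equilibrium: 216.5 − 0.05Q = 111 + 0.8Q → Q* = 124.11765, P* = 210.29412.
At the floor P = 213.4, quantity demanded = (216.5 − 213.4)/0.05 = 62.
Sellers' marginal cost at Q' = 62: 111 + 0.8·62 = 160.6.
ΔQ = 124.11765 − 62 = 62.11765; wedge = 213.4 − 160.6 = 52.8.
Welfare loss = ½ × 62.11765 × 52.8 = 1639.91.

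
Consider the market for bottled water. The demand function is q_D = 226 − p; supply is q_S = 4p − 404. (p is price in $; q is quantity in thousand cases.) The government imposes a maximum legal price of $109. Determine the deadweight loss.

In inverse form: demand p = 226 − q, supply p = 101 + 0.25q.
Competitive equilibrium: 226 − q = 101 + 0.25q → q* = 100, p* = 126.
At the ceiling p = 109, quantity supplied = (109 − 101)/0.25 = 32.
Willingness to pay at q' = 32: 226 − 1·32 = 194.
Δq = 100 − 32 = 68; wedge = 194 − 109 = 85.
DWL = ½ × 68 × 85 = $2890 thousand.

$2890 thousand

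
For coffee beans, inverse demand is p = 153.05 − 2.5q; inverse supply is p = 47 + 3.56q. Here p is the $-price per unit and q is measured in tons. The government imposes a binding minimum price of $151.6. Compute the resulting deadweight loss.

$867.45

Competitive equilibrium: 153.05 − 2.5q = 47 + 3.56q → q* = 17.5, p* = 109.3.
At the floor p = 151.6, quantity demanded = (153.05 − 151.6)/2.5 = 0.58.
Sellers' marginal cost at q' = 0.58: 47 + 3.56·0.58 = 49.0648.
Δq = 17.5 − 0.58 = 16.92; wedge = 151.6 − 49.0648 = 102.5352.
Welfare loss = ½ × 16.92 × 102.5352 = $867.45.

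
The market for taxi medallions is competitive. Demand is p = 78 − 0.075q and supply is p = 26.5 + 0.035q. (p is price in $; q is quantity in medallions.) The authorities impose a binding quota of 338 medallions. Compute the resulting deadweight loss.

Competitive equilibrium: 78 − 0.075q = 26.5 + 0.035q → q* = 468.1818, p* = 42.8864.
At q = 338: demand price = 78 − 0.075·338 = 52.65; supply price = 26.5 + 0.035·338 = 38.33.
Δq = 468.1818 − 338 = 130.1818; wedge = 52.65 − 38.33 = 14.32.
Welfare loss = ½ × 130.1818 × 14.32 = $932.10.

$932.10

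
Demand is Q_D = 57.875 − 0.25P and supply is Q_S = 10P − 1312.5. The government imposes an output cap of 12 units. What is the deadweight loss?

317.82

In inverse form: demand P = 231.5 − 4Q, supply P = 131.25 + 0.1Q.
Competitive equilibrium: 231.5 − 4Q = 131.25 + 0.1Q → Q* = 24.4512, P* = 133.6951.
At Q = 12: demand price = 231.5 − 4·12 = 183.5; supply price = 131.25 + 0.1·12 = 132.45.
ΔQ = 24.4512 − 12 = 12.4512; wedge = 183.5 − 132.45 = 51.05.
Welfare loss = ½ × 12.4512 × 51.05 = 317.82.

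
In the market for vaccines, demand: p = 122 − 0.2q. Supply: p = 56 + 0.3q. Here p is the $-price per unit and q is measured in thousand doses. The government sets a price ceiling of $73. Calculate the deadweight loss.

Competitive equilibrium: 122 − 0.2q = 56 + 0.3q → q* = 132, p* = 95.6.
At the ceiling p = 73, quantity supplied = (73 − 56)/0.3 = 56.6667.
Willingness to pay at q' = 56.6667: 122 − 0.2·56.6667 = 110.6667.
Δq = 132 − 56.6667 = 75.3333; wedge = 110.6667 − 73 = 37.6667.
The triangle = ½ × 75.3333 × 37.6667 = $1418.78 thousand.

$1418.78 thousand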